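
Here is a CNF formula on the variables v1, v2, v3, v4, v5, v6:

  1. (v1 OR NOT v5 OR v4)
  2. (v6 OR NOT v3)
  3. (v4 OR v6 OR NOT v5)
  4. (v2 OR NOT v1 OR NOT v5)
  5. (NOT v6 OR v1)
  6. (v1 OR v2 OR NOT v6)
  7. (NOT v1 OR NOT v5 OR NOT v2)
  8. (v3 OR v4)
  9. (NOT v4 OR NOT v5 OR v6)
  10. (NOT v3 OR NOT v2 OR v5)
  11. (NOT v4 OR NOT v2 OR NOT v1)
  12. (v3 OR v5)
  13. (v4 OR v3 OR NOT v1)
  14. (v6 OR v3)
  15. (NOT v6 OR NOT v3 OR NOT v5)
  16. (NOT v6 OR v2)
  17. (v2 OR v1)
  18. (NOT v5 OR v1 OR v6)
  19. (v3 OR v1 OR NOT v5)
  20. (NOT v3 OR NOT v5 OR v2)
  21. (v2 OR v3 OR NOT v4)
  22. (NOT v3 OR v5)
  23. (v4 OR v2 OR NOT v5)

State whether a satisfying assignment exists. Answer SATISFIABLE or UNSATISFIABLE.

v5 = True:
  v1 = True:
    propagation gives v2=True; an empty clause results — contradiction.
  v1 = False:
    propagation gives v4=True, v6=False; an empty clause results — contradiction.
v5 = False:
  propagation gives v3=True; an empty clause results — contradiction.
Every branch closes, so no satisfying assignment exists.

UNSATISFIABLE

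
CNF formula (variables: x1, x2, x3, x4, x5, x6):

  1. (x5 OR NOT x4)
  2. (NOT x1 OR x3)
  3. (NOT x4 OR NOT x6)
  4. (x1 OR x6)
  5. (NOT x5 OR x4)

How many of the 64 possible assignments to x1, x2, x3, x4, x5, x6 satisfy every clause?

10

Split on x4, then x1.
  x4=T, x1=T: remaining (x2,x3,x5,x6) ∈ {(F,T,T,F); (T,T,T,F)} — 2.
  x4=T, x1=F: a clause becomes empty — 0.
  x4=F, x1=T: remaining (x2,x3,x5,x6) ∈ {(F,T,F,F); (F,T,F,T); (T,T,F,F); (T,T,F,T)} — 4.
  x4=F, x1=F: remaining (x2,x3,x5,x6) ∈ {(F,F,F,T); (F,T,F,T); (T,F,F,T); (T,T,F,T)} — 4.
Total: 2 + 0 + 4 + 4 = 10.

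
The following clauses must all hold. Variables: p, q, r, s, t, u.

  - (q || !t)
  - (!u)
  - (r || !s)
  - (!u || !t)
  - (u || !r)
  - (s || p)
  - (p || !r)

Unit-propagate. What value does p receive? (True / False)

(!u) stands alone — u = False.
In (u || !r), u is now false; !r must hold, so r = False.
In (!s || r), r is now false; !s must hold, so s = False.
(s || p) with s = False leaves only p, so p = True.

True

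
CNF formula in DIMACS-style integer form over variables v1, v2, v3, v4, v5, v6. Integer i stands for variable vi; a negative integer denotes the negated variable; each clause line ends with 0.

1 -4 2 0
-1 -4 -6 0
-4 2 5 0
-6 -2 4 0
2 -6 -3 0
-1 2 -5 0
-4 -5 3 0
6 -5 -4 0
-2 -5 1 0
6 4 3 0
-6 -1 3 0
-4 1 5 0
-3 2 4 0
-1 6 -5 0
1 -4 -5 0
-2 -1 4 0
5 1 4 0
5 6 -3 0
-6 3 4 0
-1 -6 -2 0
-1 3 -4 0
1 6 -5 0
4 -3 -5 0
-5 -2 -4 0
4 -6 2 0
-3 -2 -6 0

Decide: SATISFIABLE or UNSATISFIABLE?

UNSATISFIABLE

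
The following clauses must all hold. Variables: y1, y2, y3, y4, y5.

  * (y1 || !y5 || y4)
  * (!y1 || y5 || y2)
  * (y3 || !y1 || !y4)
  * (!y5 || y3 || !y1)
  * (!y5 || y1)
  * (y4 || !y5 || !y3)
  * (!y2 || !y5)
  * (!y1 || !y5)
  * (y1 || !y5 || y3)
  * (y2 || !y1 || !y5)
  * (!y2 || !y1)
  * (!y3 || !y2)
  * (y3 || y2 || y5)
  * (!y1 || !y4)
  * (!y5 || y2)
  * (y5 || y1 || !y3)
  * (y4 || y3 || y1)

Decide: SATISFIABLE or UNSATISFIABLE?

SATISFIABLE

Set y1 = False and propagate.
  then y5 is forced to False.
  then y3 is forced to False.
  then y2 is forced to True.
  then y4 is forced to True.
Every clause has at least one true literal under this assignment.
So y1=0, y2=1, y3=0, y4=1, y5=0 is a satisfying assignment.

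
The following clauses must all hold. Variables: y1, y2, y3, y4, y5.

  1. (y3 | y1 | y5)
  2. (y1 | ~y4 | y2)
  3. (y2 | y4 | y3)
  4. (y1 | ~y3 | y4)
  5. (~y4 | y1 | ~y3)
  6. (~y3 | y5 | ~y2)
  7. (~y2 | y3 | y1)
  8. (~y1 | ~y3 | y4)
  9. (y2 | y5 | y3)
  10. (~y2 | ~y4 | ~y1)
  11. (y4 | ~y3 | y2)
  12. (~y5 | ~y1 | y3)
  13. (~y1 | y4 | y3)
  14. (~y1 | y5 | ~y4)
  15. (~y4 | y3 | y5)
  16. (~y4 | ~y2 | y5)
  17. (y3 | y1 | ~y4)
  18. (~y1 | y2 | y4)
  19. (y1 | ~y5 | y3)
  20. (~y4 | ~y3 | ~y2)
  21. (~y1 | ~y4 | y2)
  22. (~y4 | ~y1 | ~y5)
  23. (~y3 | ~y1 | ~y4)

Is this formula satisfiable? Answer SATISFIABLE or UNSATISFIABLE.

UNSATISFIABLE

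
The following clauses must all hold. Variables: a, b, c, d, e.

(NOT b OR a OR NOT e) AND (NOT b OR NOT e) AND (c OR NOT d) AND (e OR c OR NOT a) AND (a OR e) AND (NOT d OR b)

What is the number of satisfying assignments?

Split on e, then a.
  e=T, a=T: remaining (b,c,d) ∈ {(F,F,F); (F,T,F)} — 2.
  e=T, a=F: remaining (b,c,d) ∈ {(F,F,F); (F,T,F)} — 2.
  e=F, a=T: remaining (b,c,d) ∈ {(F,T,F); (T,T,F); (T,T,T)} — 3.
  e=F, a=F: a clause becomes empty — 0.
Total: 2 + 2 + 3 + 0 = 7.

7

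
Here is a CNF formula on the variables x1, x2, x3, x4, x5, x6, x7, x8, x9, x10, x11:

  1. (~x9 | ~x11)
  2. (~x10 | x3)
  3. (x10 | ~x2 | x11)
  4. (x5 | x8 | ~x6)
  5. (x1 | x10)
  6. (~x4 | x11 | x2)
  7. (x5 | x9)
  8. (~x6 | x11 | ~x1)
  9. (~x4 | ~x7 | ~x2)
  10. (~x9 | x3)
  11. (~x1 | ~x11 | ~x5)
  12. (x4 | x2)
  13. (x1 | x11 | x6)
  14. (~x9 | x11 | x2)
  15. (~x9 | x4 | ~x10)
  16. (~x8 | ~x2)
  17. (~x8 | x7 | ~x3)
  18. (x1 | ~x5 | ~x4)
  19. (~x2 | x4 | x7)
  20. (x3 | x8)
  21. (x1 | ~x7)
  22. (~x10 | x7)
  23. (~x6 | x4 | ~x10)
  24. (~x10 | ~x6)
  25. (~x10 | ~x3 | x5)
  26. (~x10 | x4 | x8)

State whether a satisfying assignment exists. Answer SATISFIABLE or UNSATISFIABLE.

UNSATISFIABLE

x10 = True:
  x2 = True:
    propagation gives x4=False, x9=False, x8=False; an empty clause results — contradiction.
  x2 = False:
    propagation gives x4=False; an empty clause results — contradiction.
x10 = False:
  x2 = True:
    propagation gives x11=True, x9=False, x5=True; an empty clause results — contradiction.
  x2 = False:
    propagation gives x4=True, x11=True, x9=False, x5=True; an empty clause results — contradiction.
Every branch closes, so no satisfying assignment exists.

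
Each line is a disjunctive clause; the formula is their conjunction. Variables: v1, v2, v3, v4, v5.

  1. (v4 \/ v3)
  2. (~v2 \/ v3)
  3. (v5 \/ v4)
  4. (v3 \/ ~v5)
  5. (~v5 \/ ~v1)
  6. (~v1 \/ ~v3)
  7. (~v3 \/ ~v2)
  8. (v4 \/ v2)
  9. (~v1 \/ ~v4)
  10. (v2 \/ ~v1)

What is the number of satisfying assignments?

The models are:
  v1=F v2=F v3=F v4=T v5=F
  v1=F v2=F v3=T v4=T v5=F
  v1=F v2=F v3=T v4=T v5=T
That's 3 in total.

3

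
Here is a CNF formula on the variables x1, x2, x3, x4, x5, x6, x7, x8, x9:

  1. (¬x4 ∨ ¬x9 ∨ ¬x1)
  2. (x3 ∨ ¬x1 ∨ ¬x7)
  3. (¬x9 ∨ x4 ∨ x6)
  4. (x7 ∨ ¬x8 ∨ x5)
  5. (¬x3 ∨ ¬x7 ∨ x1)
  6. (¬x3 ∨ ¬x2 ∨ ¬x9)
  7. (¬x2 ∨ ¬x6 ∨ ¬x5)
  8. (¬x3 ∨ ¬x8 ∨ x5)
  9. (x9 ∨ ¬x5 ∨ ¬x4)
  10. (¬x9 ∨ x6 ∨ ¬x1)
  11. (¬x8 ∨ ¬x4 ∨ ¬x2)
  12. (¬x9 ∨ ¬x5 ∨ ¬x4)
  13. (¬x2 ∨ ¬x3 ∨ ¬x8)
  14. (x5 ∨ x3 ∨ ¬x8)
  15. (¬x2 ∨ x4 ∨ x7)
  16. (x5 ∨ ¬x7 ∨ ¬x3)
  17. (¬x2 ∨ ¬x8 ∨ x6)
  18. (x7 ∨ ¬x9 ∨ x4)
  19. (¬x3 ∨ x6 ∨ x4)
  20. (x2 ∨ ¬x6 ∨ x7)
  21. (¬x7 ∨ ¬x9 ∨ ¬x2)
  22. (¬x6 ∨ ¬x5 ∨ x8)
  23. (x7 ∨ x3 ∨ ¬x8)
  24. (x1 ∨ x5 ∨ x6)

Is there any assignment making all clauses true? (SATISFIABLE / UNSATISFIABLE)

SATISFIABLE

Branch on x1: take x1 = False.
For the remaining variables, x2 = False, x3 = False, x4 = False, x5 = True, x6 = False, x7 = True, x8 = False, x9 = False works.
Every clause has at least one true literal under this assignment.
So x1=False  x2=False  x3=False  x4=False  x5=True  x6=False  x7=True  x8=False  x9=False is a satisfying assignment.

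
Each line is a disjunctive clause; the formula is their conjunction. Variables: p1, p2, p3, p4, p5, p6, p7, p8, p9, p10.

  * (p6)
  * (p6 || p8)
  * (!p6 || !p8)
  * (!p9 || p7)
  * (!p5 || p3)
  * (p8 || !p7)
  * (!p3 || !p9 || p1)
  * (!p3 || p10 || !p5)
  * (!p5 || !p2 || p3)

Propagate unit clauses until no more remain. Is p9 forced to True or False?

False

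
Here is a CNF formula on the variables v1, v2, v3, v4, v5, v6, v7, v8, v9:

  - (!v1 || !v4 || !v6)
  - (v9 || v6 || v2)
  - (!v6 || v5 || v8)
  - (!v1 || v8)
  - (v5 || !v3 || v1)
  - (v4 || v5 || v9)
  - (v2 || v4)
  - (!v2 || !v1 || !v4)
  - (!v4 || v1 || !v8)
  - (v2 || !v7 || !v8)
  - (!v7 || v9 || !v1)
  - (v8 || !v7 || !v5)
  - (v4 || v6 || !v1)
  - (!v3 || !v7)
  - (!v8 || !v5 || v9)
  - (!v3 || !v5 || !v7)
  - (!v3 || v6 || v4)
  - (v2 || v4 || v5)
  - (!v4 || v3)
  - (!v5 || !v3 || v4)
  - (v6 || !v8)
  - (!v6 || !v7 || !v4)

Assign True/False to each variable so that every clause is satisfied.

v1 = F, v2 = T, v3 = T, v4 = T, v5 = T, v6 = T, v7 = F, v8 = F, v9 = T

Pure literal: v7 appears only negated; assign v7 = False.
Pure literal: v9 appears only positively; assign v9 = True.
Branch on v1: take v1 = False.
Try v2 = True.
For the remaining variables, v3 = True, v4 = True, v5 = True, v6 = True, v8 = False works.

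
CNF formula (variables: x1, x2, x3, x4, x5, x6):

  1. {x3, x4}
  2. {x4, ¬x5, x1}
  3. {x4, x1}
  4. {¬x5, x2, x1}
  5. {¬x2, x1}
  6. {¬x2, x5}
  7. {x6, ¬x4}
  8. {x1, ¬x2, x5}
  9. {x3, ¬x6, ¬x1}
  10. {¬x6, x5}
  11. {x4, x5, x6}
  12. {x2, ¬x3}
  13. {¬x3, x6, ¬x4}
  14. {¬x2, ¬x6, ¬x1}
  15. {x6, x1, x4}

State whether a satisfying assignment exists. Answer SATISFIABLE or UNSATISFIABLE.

SATISFIABLE

Branch on x1: take x1 = True.
Branch on x2: take x2 = True.
  then x5 is forced to True.
  then x6 is forced to False.
  then x4 is forced to False.
  then x3 is forced to True.
So x1=T, x2=T, x3=T, x4=F, x5=T, x6=F is a satisfying assignment.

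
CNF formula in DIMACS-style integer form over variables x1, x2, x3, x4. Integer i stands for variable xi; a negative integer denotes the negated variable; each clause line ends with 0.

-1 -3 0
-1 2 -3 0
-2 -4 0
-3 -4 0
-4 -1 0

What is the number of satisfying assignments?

The models are:
  x1=0 x2=0 x3=0 x4=0
  x1=0 x2=0 x3=0 x4=1
  x1=0 x2=0 x3=1 x4=0
  x1=0 x2=1 x3=0 x4=0
  x1=0 x2=1 x3=1 x4=0
  x1=1 x2=0 x3=0 x4=0
  x1=1 x2=1 x3=0 x4=0
Count: 7.

7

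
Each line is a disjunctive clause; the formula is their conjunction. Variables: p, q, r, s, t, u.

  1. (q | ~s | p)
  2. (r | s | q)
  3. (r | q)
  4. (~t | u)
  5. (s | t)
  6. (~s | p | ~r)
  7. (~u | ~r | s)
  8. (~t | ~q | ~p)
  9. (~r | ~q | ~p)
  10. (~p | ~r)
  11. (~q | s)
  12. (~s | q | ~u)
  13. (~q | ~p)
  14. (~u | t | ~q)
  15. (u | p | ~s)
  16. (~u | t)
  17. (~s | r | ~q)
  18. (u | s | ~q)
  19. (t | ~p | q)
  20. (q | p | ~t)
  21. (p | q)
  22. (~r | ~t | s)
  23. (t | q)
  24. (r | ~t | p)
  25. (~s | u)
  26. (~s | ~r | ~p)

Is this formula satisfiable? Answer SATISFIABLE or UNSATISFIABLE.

UNSATISFIABLE

q = True:
  propagation gives s=True, p=False, r=False; an empty clause results — contradiction.
q = False:
  propagation gives r=True, p=False; an empty clause results — contradiction.
Every branch closes, so no satisfying assignment exists.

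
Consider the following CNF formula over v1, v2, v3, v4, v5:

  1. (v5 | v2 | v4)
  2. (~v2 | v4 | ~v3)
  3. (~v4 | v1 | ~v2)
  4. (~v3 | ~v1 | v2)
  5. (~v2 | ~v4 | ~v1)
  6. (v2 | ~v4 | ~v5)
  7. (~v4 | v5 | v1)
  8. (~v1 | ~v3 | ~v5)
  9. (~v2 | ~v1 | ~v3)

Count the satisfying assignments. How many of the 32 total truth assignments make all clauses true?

8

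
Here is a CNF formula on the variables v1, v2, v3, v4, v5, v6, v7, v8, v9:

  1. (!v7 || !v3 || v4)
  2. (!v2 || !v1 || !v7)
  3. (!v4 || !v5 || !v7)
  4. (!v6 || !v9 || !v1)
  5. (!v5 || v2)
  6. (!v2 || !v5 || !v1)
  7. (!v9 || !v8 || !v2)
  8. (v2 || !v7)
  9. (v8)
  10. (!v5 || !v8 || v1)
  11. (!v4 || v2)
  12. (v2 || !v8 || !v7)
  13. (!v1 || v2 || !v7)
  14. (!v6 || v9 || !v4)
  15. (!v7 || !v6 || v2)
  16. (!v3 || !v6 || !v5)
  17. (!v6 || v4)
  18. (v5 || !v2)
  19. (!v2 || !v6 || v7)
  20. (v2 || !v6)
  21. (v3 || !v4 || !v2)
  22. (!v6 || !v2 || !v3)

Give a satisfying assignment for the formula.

Unit propagation: (v8) forces v8 = True.
v6 occurs only negated in the remaining clauses — set v6 = False.
Set v1 = False and propagate.
  then v5 is forced to False.
  then v2 is forced to False.
  then v7 is forced to False.
  then v4 is forced to False.
v3, v9 are now unconstrained; take v3 = True, v9 = False.
Every clause has at least one true literal under this assignment.

v1=0  v2=0  v3=1  v4=0  v5=0  v6=0  v7=0  v8=1  v9=0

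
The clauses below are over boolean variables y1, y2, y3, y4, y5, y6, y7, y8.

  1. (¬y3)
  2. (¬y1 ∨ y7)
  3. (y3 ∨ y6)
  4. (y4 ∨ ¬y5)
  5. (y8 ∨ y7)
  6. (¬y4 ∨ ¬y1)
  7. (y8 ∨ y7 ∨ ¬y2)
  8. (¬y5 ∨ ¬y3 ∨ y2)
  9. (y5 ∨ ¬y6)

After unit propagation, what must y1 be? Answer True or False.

False

(¬y3) is a unit clause: y3 = False.
In (y6 ∨ y3), y3 is now false; y6 must hold, so y6 = True.
(y5 ∨ ¬y6): since y6 = True, the clause reduces to (y5). y5 = True.
(y4 ∨ ¬y5): since y5 = True, the clause reduces to (y4). y4 = True.
(¬y4 ∨ ¬y1) with y4 = True leaves only ¬y1, so y1 = False.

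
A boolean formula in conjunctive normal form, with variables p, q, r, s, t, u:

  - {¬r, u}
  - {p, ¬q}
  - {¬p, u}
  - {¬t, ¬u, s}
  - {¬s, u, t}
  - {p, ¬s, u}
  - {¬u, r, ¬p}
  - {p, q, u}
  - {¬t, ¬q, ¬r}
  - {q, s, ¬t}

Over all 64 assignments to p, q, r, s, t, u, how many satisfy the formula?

Split on u, then p.
  u=T, p=T: 5 of the 16 assignments to (q,r,s,t) work.
  u=T, p=F: r free; 3 ways for (q,s,t) × 2^1 = 6.
  u=F, p=T: a clause becomes empty — 0.
  u=F, p=F: a clause becomes empty — 0.
Total: 5 + 6 + 0 + 0 = 11.

11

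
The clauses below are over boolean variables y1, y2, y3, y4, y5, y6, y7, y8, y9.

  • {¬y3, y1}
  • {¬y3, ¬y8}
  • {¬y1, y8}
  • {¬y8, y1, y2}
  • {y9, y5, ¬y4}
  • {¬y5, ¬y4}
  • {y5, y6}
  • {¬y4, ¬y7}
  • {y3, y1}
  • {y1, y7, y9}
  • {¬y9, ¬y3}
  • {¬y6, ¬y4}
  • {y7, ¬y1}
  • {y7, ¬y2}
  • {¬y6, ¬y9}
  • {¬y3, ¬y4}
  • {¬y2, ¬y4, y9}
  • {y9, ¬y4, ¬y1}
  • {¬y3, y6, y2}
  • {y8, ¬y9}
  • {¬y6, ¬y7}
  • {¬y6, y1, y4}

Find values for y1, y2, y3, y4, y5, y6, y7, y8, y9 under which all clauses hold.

Branch on y1: take y1 = True.
  then y8 is forced to True.
  then y3 is forced to False.
  then y7 is forced to True.
  then y4 is forced to False.
  then y6 is forced to False.
  then y5 is forced to True.
y2, y9 are now unconstrained; take y2 = True, y9 = False.
Check each clause:
  1. {¬y3, y1} — y1 is true.
  2. {¬y3, ¬y8} — ¬y3 is true.
  3. {y8, ¬y1} — y8 is true.
  4. {¬y8, y2, y1} — y1 is true.
  5. {y9, ¬y4, y5} — ¬y4 is true.
  6. {¬y4, ¬y5} — ¬y4 is true.
  7. {y5, y6} — y5 is true.
  8. {¬y7, ¬y4} — ¬y4 is true.
  9. {y3, y1} — y1 is true.
  10. {y1, y9, y7} — y1 is true.
  11. {¬y9, ¬y3} — ¬y3 is true.
  12. {¬y4, ¬y6} — ¬y6 is true.
  13. {¬y1, y7} — y7 is true.
  14. {¬y2, y7} — y7 is true.
  15. {¬y6, ¬y9} — ¬y6 is true.
  16. {¬y3, ¬y4} — ¬y4 is true.
  17. {y9, ¬y4, ¬y2} — ¬y4 is true.
  18. {¬y1, y9, ¬y4} — ¬y4 is true.
  19. {y2, y6, ¬y3} — y2 is true.
  20. {¬y9, y8} — y8 is true.
  21. {¬y7, ¬y6} — ¬y6 is true.
  22. {y4, y1, ¬y6} — y1 is true.

y1=T, y2=T, y3=F, y4=F, y5=T, y6=F, y7=T, y8=T, y9=F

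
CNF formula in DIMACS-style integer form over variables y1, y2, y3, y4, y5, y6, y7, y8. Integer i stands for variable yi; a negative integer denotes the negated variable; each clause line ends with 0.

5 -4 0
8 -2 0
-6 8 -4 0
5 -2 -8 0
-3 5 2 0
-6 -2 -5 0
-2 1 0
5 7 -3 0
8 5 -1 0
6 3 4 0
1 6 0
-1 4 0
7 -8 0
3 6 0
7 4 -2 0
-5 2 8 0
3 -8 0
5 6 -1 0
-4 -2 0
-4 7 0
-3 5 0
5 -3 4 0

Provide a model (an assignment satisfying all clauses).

y1 = T  y2 = F  y3 = T  y4 = T  y5 = T  y6 = T  y7 = T  y8 = T

Check each clause:
  1. (~y4 | y5) — y5 is true.
  2. (~y2 | y8) — y8 is true.
  3. (~y4 | y8 | ~y6) — y8 is true.
  4. (y5 | ~y8 | ~y2) — y5 is true.
  5. (~y3 | y5 | y2) — y5 is true.
  6. (~y5 | ~y2 | ~y6) — ~y2 is true.
  7. (y1 | ~y2) — y1 is true.
  8. (y5 | ~y3 | y7) — y5 is true.
  9. (y8 | ~y1 | y5) — y8 is true.
  10. (y6 | y3 | y4) — y3 is true.
  11. (y6 | y1) — y1 is true.
  12. (~y1 | y4) — y4 is true.
  13. (~y8 | y7) — y7 is true.
  14. (y6 | y3) — y3 is true.
  15. (y4 | y7 | ~y2) — y4 is true.
  16. (y8 | y2 | ~y5) — y8 is true.
  17. (~y8 | y3) — y3 is true.
  18. (y6 | ~y1 | y5) — y5 is true.
  19. (~y4 | ~y2) — ~y2 is true.
  20. (~y4 | y7) — y7 is true.
  21. (y5 | ~y3) — y5 is true.
  22. (~y3 | y4 | y5) — y4 is true.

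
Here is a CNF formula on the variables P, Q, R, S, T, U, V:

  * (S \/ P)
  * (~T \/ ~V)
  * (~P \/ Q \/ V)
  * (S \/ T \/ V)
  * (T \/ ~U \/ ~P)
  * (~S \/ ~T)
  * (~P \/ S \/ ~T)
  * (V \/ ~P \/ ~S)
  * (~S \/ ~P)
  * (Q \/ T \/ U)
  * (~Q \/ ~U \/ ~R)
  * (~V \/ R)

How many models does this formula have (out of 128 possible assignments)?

The models are:
  P=0 Q=0 R=0 S=1 T=0 U=1 V=0
  P=0 Q=0 R=1 S=1 T=0 U=1 V=0
  P=0 Q=0 R=1 S=1 T=0 U=1 V=1
  P=0 Q=1 R=0 S=1 T=0 U=0 V=0
  P=0 Q=1 R=0 S=1 T=0 U=1 V=0
  P=0 Q=1 R=1 S=1 T=0 U=0 V=0
  P=0 Q=1 R=1 S=1 T=0 U=0 V=1
  P=1 Q=1 R=1 S=0 T=0 U=0 V=1
Count: 8.

8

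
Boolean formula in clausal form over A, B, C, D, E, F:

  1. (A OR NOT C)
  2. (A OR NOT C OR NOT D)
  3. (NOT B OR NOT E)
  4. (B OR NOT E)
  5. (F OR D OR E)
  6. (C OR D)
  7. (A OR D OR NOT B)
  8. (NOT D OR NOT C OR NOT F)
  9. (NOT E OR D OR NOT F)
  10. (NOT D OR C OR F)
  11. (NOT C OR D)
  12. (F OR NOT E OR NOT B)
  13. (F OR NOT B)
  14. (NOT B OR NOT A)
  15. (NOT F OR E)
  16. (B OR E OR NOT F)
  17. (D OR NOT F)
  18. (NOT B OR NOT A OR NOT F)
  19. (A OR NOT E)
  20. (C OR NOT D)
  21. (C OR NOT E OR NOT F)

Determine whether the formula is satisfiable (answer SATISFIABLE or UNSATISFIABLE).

SATISFIABLE

Branch on A: take A = True.
  then B is forced to False.
  then E is forced to False.
  then F is forced to False.
  then D is forced to True.
  then C is forced to True.
Every clause has at least one true literal under this assignment.
So A=True, B=False, C=True, D=True, E=False, F=False is a satisfying assignment.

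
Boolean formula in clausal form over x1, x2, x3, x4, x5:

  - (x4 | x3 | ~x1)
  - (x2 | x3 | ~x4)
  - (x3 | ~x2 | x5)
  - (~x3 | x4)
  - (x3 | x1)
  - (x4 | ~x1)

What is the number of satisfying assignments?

9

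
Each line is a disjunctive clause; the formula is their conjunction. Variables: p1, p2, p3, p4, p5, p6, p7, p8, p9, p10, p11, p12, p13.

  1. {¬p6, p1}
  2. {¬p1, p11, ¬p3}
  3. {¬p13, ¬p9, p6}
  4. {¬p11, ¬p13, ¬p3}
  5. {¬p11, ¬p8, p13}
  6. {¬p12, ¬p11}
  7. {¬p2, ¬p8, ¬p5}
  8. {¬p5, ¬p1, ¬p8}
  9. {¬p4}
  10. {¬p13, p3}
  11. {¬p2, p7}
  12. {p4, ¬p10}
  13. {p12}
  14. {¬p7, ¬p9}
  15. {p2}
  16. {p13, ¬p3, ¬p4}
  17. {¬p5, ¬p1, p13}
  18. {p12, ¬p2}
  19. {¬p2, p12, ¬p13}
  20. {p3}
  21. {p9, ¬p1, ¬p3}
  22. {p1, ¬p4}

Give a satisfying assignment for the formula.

p1 = F  p2 = T  p3 = T  p4 = F  p5 = F  p6 = F  p7 = T  p8 = T  p9 = F  p10 = F  p11 = F  p12 = T  p13 = F

Unit propagation: (¬p4) forces p4 = False.
Unit propagation: (¬p10) forces p10 = False.
Unit propagation: (p12) forces p12 = True.
(¬p11) is a unit clause, so p11 = False.
The clause (p2) is unit: p2 must be True.
(p7) is a unit clause, so p7 = True.
(¬p9) is a unit clause, so p9 = False.
Unit propagation: (p3) forces p3 = True.
Unit propagation: (¬p1) forces p1 = False.
Unit propagation: (¬p6) forces p6 = False.
Pure literal: p5 appears only negated; assign p5 = False.
p8, p13 are now unconstrained; take p8 = True, p13 = False.
Every clause has at least one true literal under this assignment.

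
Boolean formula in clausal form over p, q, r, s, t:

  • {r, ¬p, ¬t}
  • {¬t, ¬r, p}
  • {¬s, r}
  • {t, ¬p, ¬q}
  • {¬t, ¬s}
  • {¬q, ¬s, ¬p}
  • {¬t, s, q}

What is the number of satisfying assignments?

11

Case analysis on t and p:
  t=T, p=T: remaining (q,r,s) ∈ {(T,T,F)} — 1.
  t=T, p=F: remaining (q,r,s) ∈ {(T,F,F)} — 1.
  t=F, p=T: remaining (q,r,s) ∈ {(F,F,F); (F,T,F); (F,T,T)} — 3.
  t=F, p=F: q free; 3 ways for (r,s) × 2^1 = 6.
Total: 1 + 1 + 3 + 6 = 11.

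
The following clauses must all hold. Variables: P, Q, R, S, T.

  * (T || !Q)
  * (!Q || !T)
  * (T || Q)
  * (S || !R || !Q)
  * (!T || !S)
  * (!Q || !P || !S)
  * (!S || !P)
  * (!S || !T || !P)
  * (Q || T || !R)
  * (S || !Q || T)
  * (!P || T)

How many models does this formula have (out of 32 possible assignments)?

4

The models are:
  P=F Q=F R=F S=F T=T
  P=F Q=F R=T S=F T=T
  P=T Q=F R=F S=F T=T
  P=T Q=F R=T S=F T=T
Count: 4.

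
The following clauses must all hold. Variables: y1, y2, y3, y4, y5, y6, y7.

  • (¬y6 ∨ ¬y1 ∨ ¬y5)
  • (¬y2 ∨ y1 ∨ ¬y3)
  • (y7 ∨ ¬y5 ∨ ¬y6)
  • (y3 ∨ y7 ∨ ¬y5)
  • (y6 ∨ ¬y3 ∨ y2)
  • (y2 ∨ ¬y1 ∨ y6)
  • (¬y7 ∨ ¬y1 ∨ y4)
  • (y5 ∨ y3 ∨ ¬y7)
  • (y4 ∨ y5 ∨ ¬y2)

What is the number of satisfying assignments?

Case analysis on y5 and y1:
  y5=T, y1=T: remaining (y2,y3,y4,y6,y7) ∈ {(T,F,T,F,T); (T,T,F,F,F); (T,T,T,F,F); (T,T,T,F,T)} — 4.
  y5=T, y1=F: y4 free; 5 ways for (y2,y3,y6,y7) × 2^1 = 10.
  y5=F, y1=T: 11 of the 32 assignments to (y2,y3,y4,y6,y7) work.
  y5=F, y1=F: 10 of the 32 assignments to (y2,y3,y4,y6,y7) work.
Total: 4 + 10 + 11 + 10 = 35.

35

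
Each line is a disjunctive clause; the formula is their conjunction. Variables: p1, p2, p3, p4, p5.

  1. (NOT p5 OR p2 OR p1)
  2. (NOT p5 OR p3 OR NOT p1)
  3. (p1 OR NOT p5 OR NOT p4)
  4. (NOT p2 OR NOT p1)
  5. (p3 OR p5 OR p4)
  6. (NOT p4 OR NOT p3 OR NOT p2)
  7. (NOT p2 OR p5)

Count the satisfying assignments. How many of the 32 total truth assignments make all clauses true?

Split on p5, then p1.
  p5=1, p1=1: remaining (p2,p3,p4) ∈ {(0,1,0); (0,1,1)} — 2.
  p5=1, p1=0: remaining (p2,p3,p4) ∈ {(1,0,0); (1,1,0)} — 2.
  p5=0, p1=1: remaining (p2,p3,p4) ∈ {(0,0,1); (0,1,0); (0,1,1)} — 3.
  p5=0, p1=0: remaining (p2,p3,p4) ∈ {(0,0,1); (0,1,0); (0,1,1)} — 3.
Total: 2 + 2 + 3 + 3 = 10.

10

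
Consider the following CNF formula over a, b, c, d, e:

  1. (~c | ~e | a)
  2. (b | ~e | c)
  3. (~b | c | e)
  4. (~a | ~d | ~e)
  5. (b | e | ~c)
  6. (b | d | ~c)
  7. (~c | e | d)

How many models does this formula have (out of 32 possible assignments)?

Case analysis on c and e:
  c=T, e=T: remaining (a,b,d) ∈ {(T,T,F)} — 1.
  c=T, e=F: remaining (a,b,d) ∈ {(F,T,T); (T,T,T)} — 2.
  c=F, e=T: remaining (a,b,d) ∈ {(F,T,F); (F,T,T); (T,T,F)} — 3.
  c=F, e=F: remaining (a,b,d) ∈ {(F,F,F); (F,F,T); (T,F,F); (T,F,T)} — 4.
Total: 1 + 2 + 3 + 4 = 10.

10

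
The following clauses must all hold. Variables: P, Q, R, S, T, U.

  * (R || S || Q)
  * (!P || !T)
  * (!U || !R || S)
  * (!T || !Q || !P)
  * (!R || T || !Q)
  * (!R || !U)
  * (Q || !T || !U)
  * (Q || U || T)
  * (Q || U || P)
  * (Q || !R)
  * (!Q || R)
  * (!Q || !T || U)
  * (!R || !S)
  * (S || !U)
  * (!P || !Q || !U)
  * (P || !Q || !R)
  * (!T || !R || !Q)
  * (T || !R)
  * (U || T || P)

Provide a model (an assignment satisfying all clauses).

Branch on P: take P = False.
The remaining clauses are satisfied by Q = False, R = False, S = True, T = False, U = True.
Check each clause:
  1. (R || S || Q) — S is true.
  2. (!P || !T) — !T is true.
  3. (!R || S || !U) — S is true.
  4. (!P || !Q || !T) — !T is true.
  5. (!R || !Q || T) — !R is true.
  6. (!R || !U) — !R is true.
  7. (!T || !U || Q) — !T is true.
  8. (Q || T || U) — U is true.
  9. (P || U || Q) — U is true.
  10. (!R || Q) — !R is true.
  11. (R || !Q) — !Q is true.
  12. (!T || !Q || U) — !T is true.
  13. (!R || !S) — !R is true.
  14. (S || !U) — S is true.
  15. (!Q || !U || !P) — !Q is true.
  16. (P || !Q || !R) — !R is true.
  17. (!Q || !T || !R) — !T is true.
  18. (!R || T) — !R is true.
  19. (U || P || T) — U is true.

P = 0, Q = 0, R = 0, S = 1, T = 0, U = 1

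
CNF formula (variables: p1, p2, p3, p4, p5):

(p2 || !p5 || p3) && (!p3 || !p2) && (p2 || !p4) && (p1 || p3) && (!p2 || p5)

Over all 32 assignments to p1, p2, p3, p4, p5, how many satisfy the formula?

7

The models are:
  p1=0 p2=0 p3=1 p4=0 p5=0
  p1=0 p2=0 p3=1 p4=0 p5=1
  p1=1 p2=0 p3=0 p4=0 p5=0
  p1=1 p2=0 p3=1 p4=0 p5=0
  p1=1 p2=0 p3=1 p4=0 p5=1
  p1=1 p2=1 p3=0 p4=0 p5=1
  p1=1 p2=1 p3=0 p4=1 p5=1
Count: 7.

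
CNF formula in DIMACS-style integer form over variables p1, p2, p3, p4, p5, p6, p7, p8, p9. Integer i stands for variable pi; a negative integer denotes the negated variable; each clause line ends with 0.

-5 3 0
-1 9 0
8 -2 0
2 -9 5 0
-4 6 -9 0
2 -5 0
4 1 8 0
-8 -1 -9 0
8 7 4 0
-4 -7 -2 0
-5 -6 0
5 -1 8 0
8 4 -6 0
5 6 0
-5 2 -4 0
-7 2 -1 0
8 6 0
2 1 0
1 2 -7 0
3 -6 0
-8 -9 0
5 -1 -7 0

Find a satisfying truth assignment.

p3 occurs only positively in the remaining clauses — set p3 = True.
Try p1 = False.
  then p2 is forced to True.
  then p8 is forced to True.
  then p9 is forced to False.
For the remaining variables, p4 = True, p5 = True, p6 = False, p7 = False works.
Every clause has at least one true literal under this assignment.
Check each clause:
  1. {¬p5, p3} — p3 is true.
  2. {¬p1, p9} — ¬p1 is true.
  3. {p8, ¬p2} — p8 is true.
  4. {p2, ¬p9, p5} — p2 is true.
  5. {p6, ¬p9, ¬p4} — ¬p9 is true.
  6. {p2, ¬p5} — p2 is true.
  7. {p1, p8, p4} — p8 is true.
  8. {¬p8, ¬p9, ¬p1} — ¬p1 is true.
  9. {p4, p8, p7} — p8 is true.
  10. {¬p7, ¬p2, ¬p4} — ¬p7 is true.
  11. {¬p5, ¬p6} — ¬p6 is true.
  12. {p5, ¬p1, p8} — p8 is true.
  13. {p4, ¬p6, p8} — p8 is true.
  14. {p5, p6} — p5 is true.
  15. {p2, ¬p4, ¬p5} — p2 is true.
  16. {¬p1, p2, ¬p7} — ¬p7 is true.
  17. {p6, p8} — p8 is true.
  18. {p1, p2} — p2 is true.
  19. {p1, ¬p7, p2} — p2 is true.
  20. {p3, ¬p6} — ¬p6 is true.
  21. {¬p8, ¬p9} — ¬p9 is true.
  22. {p5, ¬p7, ¬p1} — ¬p7 is true.

p1=0, p2=1, p3=1, p4=1, p5=1, p6=0, p7=0, p8=1, p9=0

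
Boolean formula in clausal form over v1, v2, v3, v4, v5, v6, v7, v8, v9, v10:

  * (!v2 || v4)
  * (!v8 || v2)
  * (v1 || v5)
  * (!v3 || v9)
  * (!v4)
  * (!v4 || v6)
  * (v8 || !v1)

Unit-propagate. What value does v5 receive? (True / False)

Unit clause (!v4) sets v4 = False.
In (v4 || !v2), v4 is now false; !v2 must hold, so v2 = False.
(!v8 || v2) with v2 = False leaves only !v8, so v8 = False.
From (v8 || !v1) and v8 = False: v1 = False.
In (v1 || v5), v1 is now false; v5 must hold, so v5 = True.

True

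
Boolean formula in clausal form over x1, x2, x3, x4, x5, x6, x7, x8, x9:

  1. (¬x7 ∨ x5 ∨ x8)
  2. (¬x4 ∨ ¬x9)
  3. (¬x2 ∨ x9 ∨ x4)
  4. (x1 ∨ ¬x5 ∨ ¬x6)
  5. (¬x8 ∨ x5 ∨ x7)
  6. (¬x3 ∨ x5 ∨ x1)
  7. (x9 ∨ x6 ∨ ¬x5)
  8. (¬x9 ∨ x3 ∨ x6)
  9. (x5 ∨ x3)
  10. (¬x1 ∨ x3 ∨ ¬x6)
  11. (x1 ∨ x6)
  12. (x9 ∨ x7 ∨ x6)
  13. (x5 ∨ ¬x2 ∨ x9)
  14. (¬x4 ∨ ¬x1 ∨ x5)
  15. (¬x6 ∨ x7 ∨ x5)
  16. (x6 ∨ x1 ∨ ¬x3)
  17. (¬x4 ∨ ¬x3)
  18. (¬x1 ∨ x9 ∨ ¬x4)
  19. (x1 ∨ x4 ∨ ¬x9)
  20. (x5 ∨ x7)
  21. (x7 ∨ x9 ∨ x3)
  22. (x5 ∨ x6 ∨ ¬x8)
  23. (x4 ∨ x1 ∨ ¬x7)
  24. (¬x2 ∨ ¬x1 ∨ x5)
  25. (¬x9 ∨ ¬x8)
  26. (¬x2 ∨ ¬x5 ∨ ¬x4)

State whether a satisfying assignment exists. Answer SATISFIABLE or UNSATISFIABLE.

Set x1 = True and propagate.
Set x2 = True and propagate.
  then x5 is forced to True.
  then x4 is forced to False.
  then x9 is forced to True.
  then x8 is forced to False.
Branch on x3: take x3 = True.
x6, x7 are now unconstrained; take x6 = True, x7 = False.
So x1=T, x2=T, x3=T, x4=F, x5=T, x6=T, x7=F, x8=F, x9=T is a satisfying assignment.

SATISFIABLE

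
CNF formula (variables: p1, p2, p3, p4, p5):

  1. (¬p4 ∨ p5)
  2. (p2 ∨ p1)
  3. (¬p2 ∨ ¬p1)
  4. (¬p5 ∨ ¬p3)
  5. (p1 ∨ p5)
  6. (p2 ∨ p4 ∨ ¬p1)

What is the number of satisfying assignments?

3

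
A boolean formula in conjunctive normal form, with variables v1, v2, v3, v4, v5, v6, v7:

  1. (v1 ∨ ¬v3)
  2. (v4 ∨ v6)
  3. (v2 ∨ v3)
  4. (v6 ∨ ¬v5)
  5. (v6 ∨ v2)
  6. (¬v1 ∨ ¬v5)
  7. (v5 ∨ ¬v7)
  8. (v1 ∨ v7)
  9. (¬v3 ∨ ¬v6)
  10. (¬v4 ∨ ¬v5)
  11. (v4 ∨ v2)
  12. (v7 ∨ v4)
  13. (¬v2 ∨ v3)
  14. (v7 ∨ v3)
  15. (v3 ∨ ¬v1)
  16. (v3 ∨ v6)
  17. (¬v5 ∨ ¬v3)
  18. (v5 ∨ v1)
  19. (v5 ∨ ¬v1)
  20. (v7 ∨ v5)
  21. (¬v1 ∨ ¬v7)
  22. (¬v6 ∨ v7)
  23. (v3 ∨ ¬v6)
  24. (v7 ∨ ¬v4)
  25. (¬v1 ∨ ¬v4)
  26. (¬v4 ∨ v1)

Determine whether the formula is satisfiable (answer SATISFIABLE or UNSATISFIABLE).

UNSATISFIABLE

v1 = True:
  propagation gives v5=False; an empty clause results — contradiction.
v1 = False:
  propagation gives v3=False, v2=True; an empty clause results — contradiction.
Every branch closes, so no satisfying assignment exists.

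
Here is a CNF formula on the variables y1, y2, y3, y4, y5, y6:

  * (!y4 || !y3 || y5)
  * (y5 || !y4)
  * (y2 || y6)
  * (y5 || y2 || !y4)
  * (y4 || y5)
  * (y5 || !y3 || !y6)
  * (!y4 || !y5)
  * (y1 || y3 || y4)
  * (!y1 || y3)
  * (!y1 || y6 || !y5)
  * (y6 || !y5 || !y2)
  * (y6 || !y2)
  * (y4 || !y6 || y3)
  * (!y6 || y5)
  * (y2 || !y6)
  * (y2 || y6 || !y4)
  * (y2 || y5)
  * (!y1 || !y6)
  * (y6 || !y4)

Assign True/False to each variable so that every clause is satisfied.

y1 = 0  y2 = 1  y3 = 1  y4 = 0  y5 = 1  y6 = 1

Try y1 = False.
For the remaining variables, y2 = True, y3 = True, y4 = False, y5 = True, y6 = True works.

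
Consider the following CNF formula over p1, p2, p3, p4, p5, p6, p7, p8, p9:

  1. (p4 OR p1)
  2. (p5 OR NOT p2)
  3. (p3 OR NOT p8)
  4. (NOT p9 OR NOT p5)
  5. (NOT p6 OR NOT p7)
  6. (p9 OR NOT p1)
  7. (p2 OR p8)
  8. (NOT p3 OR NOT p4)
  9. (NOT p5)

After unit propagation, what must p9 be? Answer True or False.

Unit clause (NOT p5) sets p5 = False.
In (p5 OR NOT p2), p5 is now false; NOT p2 must hold, so p2 = False.
(p8 OR p2) with p2 = False leaves only p8, so p8 = True.
(p3 OR NOT p8): since p8 = True, the clause reduces to (p3). p3 = True.
(NOT p3 OR NOT p4) with p3 = True leaves only NOT p4, so p4 = False.
(p4 OR p1): since p4 = False, the clause reduces to (p1). p1 = True.
(NOT p1 OR p9) with p1 = True leaves only p9, so p9 = True.

True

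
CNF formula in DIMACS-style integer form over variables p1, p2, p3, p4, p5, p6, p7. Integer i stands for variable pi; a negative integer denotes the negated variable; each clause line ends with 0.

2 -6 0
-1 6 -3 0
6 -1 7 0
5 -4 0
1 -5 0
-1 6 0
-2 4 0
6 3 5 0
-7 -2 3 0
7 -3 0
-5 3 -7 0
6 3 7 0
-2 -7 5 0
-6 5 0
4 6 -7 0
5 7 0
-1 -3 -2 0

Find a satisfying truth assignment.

p1=T, p2=T, p3=F, p4=T, p5=T, p6=T, p7=F

Set p1 = True and propagate.
  then p6 is forced to True.
  then p2 is forced to True.
  then p4 is forced to True.
  then p5 is forced to True.
  then p3 is forced to False.
  then p7 is forced to False.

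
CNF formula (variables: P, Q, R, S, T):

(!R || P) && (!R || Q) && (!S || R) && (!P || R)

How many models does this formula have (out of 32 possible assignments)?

8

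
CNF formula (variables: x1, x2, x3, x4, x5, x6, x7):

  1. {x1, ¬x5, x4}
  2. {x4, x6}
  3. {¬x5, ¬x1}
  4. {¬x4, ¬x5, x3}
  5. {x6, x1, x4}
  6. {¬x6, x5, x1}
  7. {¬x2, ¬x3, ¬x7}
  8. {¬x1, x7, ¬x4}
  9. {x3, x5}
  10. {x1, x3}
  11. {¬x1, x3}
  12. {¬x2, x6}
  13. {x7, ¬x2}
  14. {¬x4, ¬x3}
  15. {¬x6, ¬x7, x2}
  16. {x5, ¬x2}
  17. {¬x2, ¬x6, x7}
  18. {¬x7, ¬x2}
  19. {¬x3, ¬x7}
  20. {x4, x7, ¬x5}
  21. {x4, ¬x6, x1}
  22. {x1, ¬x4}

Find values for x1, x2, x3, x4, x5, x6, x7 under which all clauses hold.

x1 = 1  x2 = 0  x3 = 1  x4 = 0  x5 = 0  x6 = 1  x7 = 0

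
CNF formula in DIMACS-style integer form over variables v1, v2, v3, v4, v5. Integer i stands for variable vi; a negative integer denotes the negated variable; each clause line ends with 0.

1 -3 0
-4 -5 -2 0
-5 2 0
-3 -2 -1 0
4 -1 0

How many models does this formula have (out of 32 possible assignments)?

The models are:
  v1=F v2=F v3=F v4=F v5=F
  v1=F v2=F v3=F v4=T v5=F
  v1=F v2=T v3=F v4=F v5=F
  v1=F v2=T v3=F v4=F v5=T
  v1=F v2=T v3=F v4=T v5=F
  v1=T v2=F v3=F v4=T v5=F
  v1=T v2=F v3=T v4=T v5=F
  v1=T v2=T v3=F v4=T v5=F
Count: 8.

8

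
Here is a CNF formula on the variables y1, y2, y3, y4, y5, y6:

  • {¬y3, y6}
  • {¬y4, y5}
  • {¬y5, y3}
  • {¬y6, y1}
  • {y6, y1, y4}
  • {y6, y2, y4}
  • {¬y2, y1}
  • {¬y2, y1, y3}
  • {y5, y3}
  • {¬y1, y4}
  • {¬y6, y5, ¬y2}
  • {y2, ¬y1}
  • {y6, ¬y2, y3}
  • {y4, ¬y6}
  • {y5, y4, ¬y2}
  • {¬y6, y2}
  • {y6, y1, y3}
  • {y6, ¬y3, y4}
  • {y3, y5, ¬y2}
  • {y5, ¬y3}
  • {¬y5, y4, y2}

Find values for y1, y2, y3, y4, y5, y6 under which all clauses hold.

Set y1 = True and propagate.
  then y4 is forced to True.
  then y5 is forced to True.
  then y3 is forced to True.
  then y6 is forced to True.
  then y2 is forced to True.

y1=True, y2=True, y3=True, y4=True, y5=True, y6=True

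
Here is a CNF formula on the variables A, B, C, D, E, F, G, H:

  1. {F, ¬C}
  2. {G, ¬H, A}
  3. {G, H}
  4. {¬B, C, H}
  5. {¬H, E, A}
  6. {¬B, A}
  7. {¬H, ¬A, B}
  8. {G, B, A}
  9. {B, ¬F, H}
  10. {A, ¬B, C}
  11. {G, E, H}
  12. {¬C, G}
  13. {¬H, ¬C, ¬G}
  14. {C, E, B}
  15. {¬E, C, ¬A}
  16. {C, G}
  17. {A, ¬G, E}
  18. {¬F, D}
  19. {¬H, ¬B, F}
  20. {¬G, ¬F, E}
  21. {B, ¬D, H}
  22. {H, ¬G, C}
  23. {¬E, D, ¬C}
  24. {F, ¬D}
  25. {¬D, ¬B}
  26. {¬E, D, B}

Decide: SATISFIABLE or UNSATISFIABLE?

Branch on A: take A = False.
  then B is forced to False.
  then G is forced to True.
  then E is forced to True.
  then D is forced to True.
  then H is forced to True.
  then C is forced to False.
  then F is forced to True.
So A=False, B=False, C=False, D=True, E=True, F=True, G=True, H=True is a satisfying assignment.

SATISFIABLE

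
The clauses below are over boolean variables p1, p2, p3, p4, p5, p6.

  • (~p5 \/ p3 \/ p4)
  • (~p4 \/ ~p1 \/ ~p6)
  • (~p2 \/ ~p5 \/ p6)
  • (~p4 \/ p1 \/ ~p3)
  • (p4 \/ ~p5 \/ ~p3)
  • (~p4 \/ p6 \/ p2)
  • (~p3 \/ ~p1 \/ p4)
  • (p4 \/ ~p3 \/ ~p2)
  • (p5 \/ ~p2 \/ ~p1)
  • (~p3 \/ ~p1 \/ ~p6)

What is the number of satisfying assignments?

13

Split on p4, then p3.
  p4=1, p3=1: a clause becomes empty — 0.
  p4=1, p3=0: 5 of the 16 assignments to (p1,p2,p5,p6) work.
  p4=0, p3=1: remaining (p1,p2,p5,p6) ∈ {(0,0,0,0); (0,0,0,1)} — 2.
  p4=0, p3=0: p6 free; 3 ways for (p1,p2,p5) × 2^1 = 6.
Total: 0 + 5 + 2 + 6 = 13.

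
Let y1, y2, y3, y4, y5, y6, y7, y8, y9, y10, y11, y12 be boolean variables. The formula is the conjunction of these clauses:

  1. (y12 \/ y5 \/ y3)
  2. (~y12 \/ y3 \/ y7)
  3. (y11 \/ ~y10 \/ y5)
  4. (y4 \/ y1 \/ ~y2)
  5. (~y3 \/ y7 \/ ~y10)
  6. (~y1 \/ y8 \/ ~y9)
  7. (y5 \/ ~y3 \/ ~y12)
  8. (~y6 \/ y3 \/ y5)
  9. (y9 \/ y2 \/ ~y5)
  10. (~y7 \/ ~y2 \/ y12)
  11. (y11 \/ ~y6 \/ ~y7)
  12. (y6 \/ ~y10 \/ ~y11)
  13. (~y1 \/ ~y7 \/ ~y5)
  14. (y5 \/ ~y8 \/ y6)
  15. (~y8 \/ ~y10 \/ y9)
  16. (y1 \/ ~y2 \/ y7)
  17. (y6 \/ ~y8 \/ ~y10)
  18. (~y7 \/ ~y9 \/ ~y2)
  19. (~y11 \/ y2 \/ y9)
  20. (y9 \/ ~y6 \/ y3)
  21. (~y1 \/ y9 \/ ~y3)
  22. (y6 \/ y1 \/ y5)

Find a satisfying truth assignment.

y1=T, y2=F, y3=T, y4=T, y5=F, y6=T, y7=T, y8=T, y9=T, y10=T, y11=T, y12=F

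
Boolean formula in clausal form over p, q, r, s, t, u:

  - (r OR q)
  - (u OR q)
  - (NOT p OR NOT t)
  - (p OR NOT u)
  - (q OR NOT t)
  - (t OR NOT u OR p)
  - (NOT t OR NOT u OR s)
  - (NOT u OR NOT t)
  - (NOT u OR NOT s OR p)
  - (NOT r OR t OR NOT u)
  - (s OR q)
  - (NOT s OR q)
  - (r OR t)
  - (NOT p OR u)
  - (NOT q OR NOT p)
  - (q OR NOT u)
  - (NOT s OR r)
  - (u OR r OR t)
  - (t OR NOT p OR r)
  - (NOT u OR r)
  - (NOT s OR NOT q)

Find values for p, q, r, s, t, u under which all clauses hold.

p=False  q=True  r=True  s=False  t=False  u=False

Branch on p: take p = False.
  then u is forced to False.
  then q is forced to True.
  then s is forced to False.
Try r = True.
t is now unconstrained; take t = False.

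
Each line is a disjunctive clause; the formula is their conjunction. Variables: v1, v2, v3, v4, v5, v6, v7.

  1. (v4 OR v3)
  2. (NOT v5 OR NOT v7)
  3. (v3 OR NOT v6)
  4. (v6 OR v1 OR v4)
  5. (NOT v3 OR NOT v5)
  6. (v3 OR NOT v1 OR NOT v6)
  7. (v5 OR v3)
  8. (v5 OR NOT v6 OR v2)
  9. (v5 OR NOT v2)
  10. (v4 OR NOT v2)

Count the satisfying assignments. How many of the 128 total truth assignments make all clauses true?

Split on v3, then v5.
  v3=1, v5=1: a clause becomes empty — 0.
  v3=1, v5=0: v7 free; 3 ways for (v1,v2,v4,v6) × 2^1 = 6.
  v3=0, v5=1: remaining (v1,v2,v4,v6,v7) ∈ {(0,0,1,0,0); (0,1,1,0,0); (1,0,1,0,0); (1,1,1,0,0)} — 4.
  v3=0, v5=0: a clause becomes empty — 0.
Total: 0 + 6 + 4 + 0 = 10.

10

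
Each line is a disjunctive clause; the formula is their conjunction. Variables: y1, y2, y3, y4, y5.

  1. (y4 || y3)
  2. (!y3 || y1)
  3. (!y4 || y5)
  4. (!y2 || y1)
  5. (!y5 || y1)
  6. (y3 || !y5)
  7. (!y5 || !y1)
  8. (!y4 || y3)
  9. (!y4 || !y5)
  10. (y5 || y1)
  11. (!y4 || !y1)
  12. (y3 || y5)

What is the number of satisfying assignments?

2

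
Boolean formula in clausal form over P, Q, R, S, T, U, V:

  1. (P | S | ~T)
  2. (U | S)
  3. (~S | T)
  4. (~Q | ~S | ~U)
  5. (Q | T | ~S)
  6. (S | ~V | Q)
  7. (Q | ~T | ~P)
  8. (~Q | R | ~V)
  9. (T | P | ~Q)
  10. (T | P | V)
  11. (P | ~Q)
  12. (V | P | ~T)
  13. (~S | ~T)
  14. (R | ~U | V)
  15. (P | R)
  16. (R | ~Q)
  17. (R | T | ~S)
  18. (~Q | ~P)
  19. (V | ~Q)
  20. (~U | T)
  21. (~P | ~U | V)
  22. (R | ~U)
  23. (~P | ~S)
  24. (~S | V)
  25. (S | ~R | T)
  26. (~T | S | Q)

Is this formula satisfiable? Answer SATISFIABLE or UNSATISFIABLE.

S = True:
  propagation gives T=True; an empty clause results — contradiction.
S = False:
  propagation gives U=True, T=True, P=True, Q=True; an empty clause results — contradiction.
Every branch closes, so no satisfying assignment exists.

UNSATISFIABLE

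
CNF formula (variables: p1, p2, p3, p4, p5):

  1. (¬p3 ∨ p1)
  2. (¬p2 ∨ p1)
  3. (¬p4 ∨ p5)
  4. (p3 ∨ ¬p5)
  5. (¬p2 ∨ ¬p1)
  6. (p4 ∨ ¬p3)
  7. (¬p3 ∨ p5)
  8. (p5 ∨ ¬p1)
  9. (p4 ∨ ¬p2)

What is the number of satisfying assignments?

2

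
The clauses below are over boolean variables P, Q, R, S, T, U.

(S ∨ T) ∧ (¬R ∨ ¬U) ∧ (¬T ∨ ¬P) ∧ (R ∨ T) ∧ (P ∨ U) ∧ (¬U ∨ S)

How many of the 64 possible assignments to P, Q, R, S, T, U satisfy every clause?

4

Satisfying assignments:
  P=0 Q=0 R=0 S=1 T=1 U=1
  P=0 Q=1 R=0 S=1 T=1 U=1
  P=1 Q=0 R=1 S=1 T=0 U=0
  P=1 Q=1 R=1 S=1 T=0 U=0
Count: 4.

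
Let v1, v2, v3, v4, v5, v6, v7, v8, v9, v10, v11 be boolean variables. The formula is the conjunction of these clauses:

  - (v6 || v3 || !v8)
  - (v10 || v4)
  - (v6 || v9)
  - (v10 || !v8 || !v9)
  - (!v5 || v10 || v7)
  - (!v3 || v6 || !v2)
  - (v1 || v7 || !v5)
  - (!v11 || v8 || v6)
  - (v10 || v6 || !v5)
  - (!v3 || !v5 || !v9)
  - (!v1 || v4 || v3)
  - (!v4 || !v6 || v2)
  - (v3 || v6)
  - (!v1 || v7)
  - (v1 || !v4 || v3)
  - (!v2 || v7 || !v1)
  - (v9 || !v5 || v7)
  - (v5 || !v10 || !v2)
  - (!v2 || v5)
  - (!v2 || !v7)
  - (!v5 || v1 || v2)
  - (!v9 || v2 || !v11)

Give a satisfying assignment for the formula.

v1=True  v2=False  v3=True  v4=False  v5=False  v6=True  v7=True  v8=True  v9=True  v10=True  v11=False

Check each clause:
  1. (v6 || v3 || !v8) — v3 is true.
  2. (v4 || v10) — v10 is true.
  3. (v6 || v9) — v9 is true.
  4. (!v9 || v10 || !v8) — v10 is true.
  5. (v10 || v7 || !v5) — v10 is true.
  6. (!v3 || v6 || !v2) — !v2 is true.
  7. (v1 || v7 || !v5) — v1 is true.
  8. (v6 || !v11 || v8) — v8 is true.
  9. (v6 || v10 || !v5) — v10 is true.
  10. (!v5 || !v3 || !v9) — !v5 is true.
  11. (v3 || v4 || !v1) — v3 is true.
  12. (!v6 || v2 || !v4) — !v4 is true.
  13. (v3 || v6) — v3 is true.
  14. (!v1 || v7) — v7 is true.
  15. (v3 || !v4 || v1) — v1 is true.
  16. (v7 || !v2 || !v1) — v7 is true.
  17. (v9 || !v5 || v7) — v9 is true.
  18. (v5 || !v10 || !v2) — !v2 is true.
  19. (!v2 || v5) — !v2 is true.
  20. (!v2 || !v7) — !v2 is true.
  21. (v2 || v1 || !v5) — v1 is true.
  22. (v2 || !v11 || !v9) — !v11 is true.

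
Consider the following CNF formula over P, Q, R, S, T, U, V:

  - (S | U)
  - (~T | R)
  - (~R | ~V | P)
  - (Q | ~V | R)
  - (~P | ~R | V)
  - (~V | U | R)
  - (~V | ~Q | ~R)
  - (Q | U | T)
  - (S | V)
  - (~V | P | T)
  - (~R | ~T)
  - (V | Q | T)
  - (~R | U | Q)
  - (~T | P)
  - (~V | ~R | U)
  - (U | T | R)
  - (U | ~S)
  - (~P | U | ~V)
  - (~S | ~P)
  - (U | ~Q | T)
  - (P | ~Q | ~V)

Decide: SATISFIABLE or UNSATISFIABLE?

U occurs only positively in the remaining clauses — set U = True.
Try P = False.
  then T is forced to False.
  then V is forced to False.
  then S is forced to True.
  then Q is forced to True.
R is now unconstrained; take R = False.
So P=F, Q=T, R=F, S=T, T=F, U=T, V=F is a satisfying assignment.

SATISFIABLE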